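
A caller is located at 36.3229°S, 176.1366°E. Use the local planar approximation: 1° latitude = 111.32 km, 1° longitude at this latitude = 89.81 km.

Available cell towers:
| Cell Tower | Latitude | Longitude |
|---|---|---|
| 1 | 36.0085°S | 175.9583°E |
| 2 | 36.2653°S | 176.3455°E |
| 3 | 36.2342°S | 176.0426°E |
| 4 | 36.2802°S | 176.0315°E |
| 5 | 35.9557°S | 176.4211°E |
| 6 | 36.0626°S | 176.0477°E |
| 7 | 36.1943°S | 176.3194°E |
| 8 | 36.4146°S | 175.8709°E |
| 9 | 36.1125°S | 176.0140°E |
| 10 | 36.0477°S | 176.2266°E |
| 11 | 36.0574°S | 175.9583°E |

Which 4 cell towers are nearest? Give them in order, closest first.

4, 3, 2, 7

Distances from 36.3229°S, 176.1366°E:
1: 38.4883 km
2: 19.8268 km
3: 12.9910 km
4: 10.5683 km
5: 48.2053 km
6: 30.0564 km
7: 21.7823 km
8: 25.9543 km
9: 25.8807 km
10: 31.6836 km
11: 33.6147 km
Sorted: 4 (10.5683 km) < 3 (12.9910 km) < 2 (19.8268 km) < 7 (21.7823 km) < 9 (25.8807 km) < 8 (25.9543 km) < …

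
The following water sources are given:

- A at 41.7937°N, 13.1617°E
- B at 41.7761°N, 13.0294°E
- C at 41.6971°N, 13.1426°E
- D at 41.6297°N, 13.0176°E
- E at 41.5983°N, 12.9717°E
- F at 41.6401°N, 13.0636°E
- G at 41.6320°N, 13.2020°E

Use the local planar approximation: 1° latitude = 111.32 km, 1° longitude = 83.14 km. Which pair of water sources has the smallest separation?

Pairwise distances:
A–B: 11.1726 km
A–C: 10.8701 km
A–D: 21.8365 km
A–E: 26.8827 km
A–F: 18.9443 km
A–G: 18.3096 km
B–C: 12.8808 km
B–D: 16.3267 km
B–E: 20.3657 km
B–F: 15.4042 km
B–G: 21.5231 km
C–D: 12.8179 km
C–E: 17.9680 km
C–F: 9.1324 km
C–G: 8.7697 km
D–E: 5.1750 km
D–F: 3.9958 km
D–G: 15.3332 km
E–F: 8.9460 km
E–G: 19.5112 km
F–G: 11.5419 km
Closest pair: D–F at 3.9958 km.

D and F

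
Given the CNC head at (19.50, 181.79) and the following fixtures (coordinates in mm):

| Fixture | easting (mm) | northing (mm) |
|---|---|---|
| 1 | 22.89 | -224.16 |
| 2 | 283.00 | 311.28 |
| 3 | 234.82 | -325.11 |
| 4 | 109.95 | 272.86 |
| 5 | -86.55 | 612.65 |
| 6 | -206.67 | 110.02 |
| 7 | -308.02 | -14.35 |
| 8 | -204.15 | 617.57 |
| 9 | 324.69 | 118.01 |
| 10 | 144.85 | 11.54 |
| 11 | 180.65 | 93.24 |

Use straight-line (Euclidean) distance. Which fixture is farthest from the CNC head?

3

Distances from (19.50, 181.79):
1: √((3.39)² + (-405.95)²) = √(11.4921 + 164795.4025) = 405.96 mm
2: √((263.50)² + (129.49)²) = √(69432.2500 + 16767.6601) = 293.60 mm
3: √((215.32)² + (-506.90)²) = √(46362.7024 + 256947.6100) = 550.74 mm
4: √((90.45)² + (91.07)²) = √(8181.2025 + 8293.7449) = 128.35 mm
5: √((-106.05)² + (430.86)²) = √(11246.6025 + 185640.3396) = 443.72 mm
6: √((-226.17)² + (-71.77)²) = √(51152.8689 + 5150.9329) = 237.28 mm
7: √((-327.52)² + (-196.14)²) = √(107269.3504 + 38470.8996) = 381.76 mm
8: √((-223.65)² + (435.78)²) = √(50019.3225 + 189904.2084) = 489.82 mm
9: √((305.19)² + (-63.78)²) = √(93140.9361 + 4067.8884) = 311.78 mm
10: √((125.35)² + (-170.25)²) = √(15712.6225 + 28985.0625) = 211.42 mm
11: √((161.15)² + (-88.55)²) = √(25969.3225 + 7841.1025) = 183.88 mm
Maximum: 3 at 550.74 mm.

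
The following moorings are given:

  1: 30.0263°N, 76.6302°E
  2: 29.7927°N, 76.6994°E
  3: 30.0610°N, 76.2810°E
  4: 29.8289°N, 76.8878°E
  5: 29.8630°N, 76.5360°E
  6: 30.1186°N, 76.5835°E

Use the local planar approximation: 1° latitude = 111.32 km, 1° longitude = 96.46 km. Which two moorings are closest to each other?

1 and 6

Pairwise distances:
1–2: 26.8474 km
1–3: 33.9046 km
1–4: 33.1709 km
1–5: 20.3230 km
1–6: 11.2189 km
2–3: 50.2084 km
2–4: 18.6145 km
2–5: 17.5974 km
2–6: 37.9627 km
3–4: 63.9809 km
3–5: 33.0280 km
3–6: 29.8754 km
4–5: 34.1463 km
4–6: 43.6074 km
5–6: 28.8199 km
Closest pair: 1–6 at 11.2189 km.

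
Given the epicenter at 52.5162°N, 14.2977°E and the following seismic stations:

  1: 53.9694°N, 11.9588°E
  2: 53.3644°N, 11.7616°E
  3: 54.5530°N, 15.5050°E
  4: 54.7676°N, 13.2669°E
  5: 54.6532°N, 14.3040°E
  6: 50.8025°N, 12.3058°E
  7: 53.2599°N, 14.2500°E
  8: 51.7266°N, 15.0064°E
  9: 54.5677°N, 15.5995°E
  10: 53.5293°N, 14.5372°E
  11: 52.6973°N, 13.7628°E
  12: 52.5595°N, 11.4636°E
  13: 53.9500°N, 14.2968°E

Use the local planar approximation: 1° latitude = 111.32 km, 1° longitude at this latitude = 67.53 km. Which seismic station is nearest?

11

Distances from 52.5162°N, 14.2977°E:
1: √((1.4532·111.32)² + (-2.3389·67.53)²) = √(26169.605373 + 24946.912697) = 226.0896 km
2: √((0.8482·111.32)² + (-2.5361·67.53)²) = √(8915.443079 + 29330.957967) = 195.5669 km
3: √((2.0368·111.32)² + (1.2073·67.53)²) = √(51409.474896 + 6646.972786) = 240.9491 km
4: √((2.2514·111.32)² + (-1.0308·67.53)²) = √(62813.315686 + 4845.541519) = 260.1132 km
5: √((2.1370·111.32)² + (0.0063·67.53)²) = √(56592.051756 + 0.180998) = 237.8912 km
6: √((-1.7137·111.32)² + (-1.9919·67.53)²) = √(36392.843410 + 18093.749052) = 233.4236 km
7: √((0.7437·111.32)² + (-0.0477·67.53)²) = √(6853.966198 + 10.376007) = 82.8513 km
8: √((-0.7896·111.32)² + (0.7087·67.53)²) = √(7726.106221 + 2290.437075) = 100.0827 km
9: √((2.0515·111.32)² + (1.3018·67.53)²) = √(52154.217994 + 7728.265505) = 244.7090 km
10: √((1.0131·111.32)² + (0.2395·67.53)²) = √(12718.943146 + 261.580000) = 113.9321 km
11: √((0.1811·111.32)² + (-0.5349·67.53)²) = √(406.427697 + 1304.784219) = 41.3668 km
12: √((0.0433·111.32)² + (-2.8341·67.53)²) = √(23.233904 + 36628.896879) = 191.4475 km
13: √((1.4338·111.32)² + (-0.0009·67.53)²) = √(25475.548740 + 0.003694) = 159.6106 km
Minimum: 11 at 41.3668 km.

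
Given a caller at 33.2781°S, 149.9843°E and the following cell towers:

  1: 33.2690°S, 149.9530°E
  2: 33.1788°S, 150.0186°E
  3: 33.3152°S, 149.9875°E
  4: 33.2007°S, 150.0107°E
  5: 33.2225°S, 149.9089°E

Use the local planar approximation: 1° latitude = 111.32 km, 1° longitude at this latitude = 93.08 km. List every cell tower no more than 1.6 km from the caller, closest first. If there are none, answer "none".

Distances from 33.2781°S, 149.9843°E:
1: √((0.0091·111.32)² + (-0.0313·93.08)²) = √(1.026193 + 8.487923) = 3.0845 km
2: √((0.0993·111.32)² + (0.0343·93.08)²) = √(122.192596 + 10.192976) = 11.5059 km
3: √((-0.0371·111.32)² + (0.0032·93.08)²) = √(17.056669 + 0.088718) = 4.1407 km
4: √((0.0774·111.32)² + (0.0264·93.08)²) = √(74.238351 + 6.038382) = 8.9597 km
5: √((0.0556·111.32)² + (-0.0754·93.08)²) = √(38.308573 + 49.255580) = 9.3576 km
Threshold 1.6 km: none within range.

none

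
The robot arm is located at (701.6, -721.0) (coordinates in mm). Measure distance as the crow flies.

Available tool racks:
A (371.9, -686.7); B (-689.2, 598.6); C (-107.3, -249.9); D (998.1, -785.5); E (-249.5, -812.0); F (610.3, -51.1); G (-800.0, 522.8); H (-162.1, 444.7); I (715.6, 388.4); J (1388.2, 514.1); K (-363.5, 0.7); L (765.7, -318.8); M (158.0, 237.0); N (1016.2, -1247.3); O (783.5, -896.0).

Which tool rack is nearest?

O

Distances from (701.6, -721.0):
A: √((-329.7)² + (34.3)²) = √(108702.090 + 1176.490) = 331.5 mm
B: √((-1390.8)² + (1319.6)²) = √(1934324.640 + 1741344.160) = 1917.2 mm
C: √((-808.9)² + (471.1)²) = √(654319.210 + 221935.210) = 936.1 mm
D: √((296.5)² + (-64.5)²) = √(87912.250 + 4160.250) = 303.4 mm
E: √((-951.1)² + (-91.0)²) = √(904591.210 + 8281.000) = 955.4 mm
F: √((-91.3)² + (669.9)²) = √(8335.690 + 448766.010) = 676.1 mm
G: √((-1501.6)² + (1243.8)²) = √(2254802.560 + 1547038.440) = 1949.8 mm
H: √((-863.7)² + (1165.7)²) = √(745977.690 + 1358856.490) = 1450.8 mm
I: √((14.0)² + (1109.4)²) = √(196.000 + 1230768.360) = 1109.5 mm
J: √((686.6)² + (1235.1)²) = √(471419.560 + 1525472.010) = 1413.1 mm
K: √((-1065.1)² + (721.7)²) = √(1134438.010 + 520850.890) = 1286.6 mm
L: √((64.1)² + (402.2)²) = √(4108.810 + 161764.840) = 407.3 mm
M: √((-543.6)² + (958.0)²) = √(295500.960 + 917764.000) = 1101.5 mm
N: √((314.6)² + (-526.3)²) = √(98973.160 + 276991.690) = 613.2 mm
O: √((81.9)² + (-175.0)²) = √(6707.610 + 30625.000) = 193.2 mm
Minimum: O at 193.2 mm.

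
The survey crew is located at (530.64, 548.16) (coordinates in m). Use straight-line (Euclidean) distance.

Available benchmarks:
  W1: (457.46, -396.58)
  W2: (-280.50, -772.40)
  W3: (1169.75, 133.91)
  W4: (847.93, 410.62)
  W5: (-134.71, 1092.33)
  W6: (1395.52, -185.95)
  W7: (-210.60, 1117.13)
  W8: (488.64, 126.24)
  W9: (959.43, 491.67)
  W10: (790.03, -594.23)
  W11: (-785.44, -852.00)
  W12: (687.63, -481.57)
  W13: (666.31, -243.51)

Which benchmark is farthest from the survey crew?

Distances from (530.64, 548.16):
W1: 947.57 m
W2: 1549.78 m
W3: 761.62 m
W4: 345.82 m
W5: 859.54 m
W6: 1134.43 m
W7: 934.43 m
W8: 424.01 m
W9: 432.50 m
W10: 1171.47 m
W11: 1921.59 m
W12: 1041.63 m
W13: 803.21 m
Maximum: W11 at 1921.59 m.

W11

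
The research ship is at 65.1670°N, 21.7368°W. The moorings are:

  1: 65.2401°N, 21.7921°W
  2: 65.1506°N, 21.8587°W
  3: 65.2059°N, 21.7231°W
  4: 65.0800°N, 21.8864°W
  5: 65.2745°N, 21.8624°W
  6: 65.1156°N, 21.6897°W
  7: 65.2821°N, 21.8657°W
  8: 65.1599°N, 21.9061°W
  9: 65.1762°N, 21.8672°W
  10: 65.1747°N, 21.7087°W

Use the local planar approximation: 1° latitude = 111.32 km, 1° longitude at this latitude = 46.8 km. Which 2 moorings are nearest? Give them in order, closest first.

10, 3

Distances from 65.1670°N, 21.7368°W:
1: 8.5391 km
2: 5.9899 km
3: 4.3776 km
4: 11.9505 km
5: 13.3326 km
6: 6.1318 km
7: 14.1620 km
8: 7.9626 km
9: 6.1881 km
10: 1.5698 km
Sorted: 10 (1.5698 km) < 3 (4.3776 km) < 2 (5.9899 km) < 6 (6.1318 km) < …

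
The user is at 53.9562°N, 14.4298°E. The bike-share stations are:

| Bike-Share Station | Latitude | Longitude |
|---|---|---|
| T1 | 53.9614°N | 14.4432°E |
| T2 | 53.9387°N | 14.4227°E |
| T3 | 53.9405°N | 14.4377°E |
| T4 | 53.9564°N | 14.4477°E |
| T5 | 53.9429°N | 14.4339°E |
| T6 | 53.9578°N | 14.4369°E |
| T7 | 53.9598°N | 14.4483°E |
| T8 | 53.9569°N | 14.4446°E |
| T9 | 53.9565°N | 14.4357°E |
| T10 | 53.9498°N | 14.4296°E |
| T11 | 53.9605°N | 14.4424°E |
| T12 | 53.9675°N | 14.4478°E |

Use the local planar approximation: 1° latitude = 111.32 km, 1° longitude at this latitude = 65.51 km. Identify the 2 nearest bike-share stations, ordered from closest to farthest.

T9, T6

Distances from 53.9562°N, 14.4298°E:
T1: √((0.0052·111.32)² + (0.0134·65.51)²) = √(0.335084 + 0.770593) = 1.0515 km
T2: √((-0.0175·111.32)² + (-0.0071·65.51)²) = √(3.795094 + 0.216338) = 2.0029 km
T3: √((-0.0157·111.32)² + (0.0079·65.51)²) = √(3.054539 + 0.267836) = 1.8227 km
T4: √((0.0002·111.32)² + (0.0179·65.51)²) = √(0.000496 + 1.375059) = 1.1728 km
T5: √((-0.0133·111.32)² + (0.0041·65.51)²) = √(2.192046 + 0.072141) = 1.5047 km
T6: √((0.0016·111.32)² + (0.0071·65.51)²) = √(0.031724 + 0.216338) = 0.4981 km
T7: √((0.0036·111.32)² + (0.0185·65.51)²) = √(0.160602 + 1.468786) = 1.2765 km
T8: √((0.0007·111.32)² + (0.0148·65.51)²) = √(0.006072 + 0.940023) = 0.9727 km
T9: √((0.0003·111.32)² + (0.0059·65.51)²) = √(0.001115 + 0.149389) = 0.3879 km
T10: √((-0.0064·111.32)² + (-0.0002·65.51)²) = √(0.507582 + 0.000172) = 0.7126 km
T11: √((0.0043·111.32)² + (0.0126·65.51)²) = √(0.229131 + 0.681328) = 0.9542 km
T12: √((0.0113·111.32)² + (0.0180·65.51)²) = √(1.582353 + 1.390465) = 1.7242 km
Sorted: T9 (0.3879 km) < T6 (0.4981 km) < T10 (0.7126 km) < T11 (0.9542 km) < …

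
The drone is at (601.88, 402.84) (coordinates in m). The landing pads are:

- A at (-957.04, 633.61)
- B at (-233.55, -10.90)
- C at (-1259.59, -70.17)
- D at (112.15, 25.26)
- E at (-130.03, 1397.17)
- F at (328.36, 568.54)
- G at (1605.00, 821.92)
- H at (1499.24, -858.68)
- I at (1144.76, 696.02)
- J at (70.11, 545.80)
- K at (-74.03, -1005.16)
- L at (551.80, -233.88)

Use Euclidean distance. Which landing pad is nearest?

Distances from (601.88, 402.84):
A: √((-1558.92)² + (230.77)²) = √(2430231.5664 + 53254.7929) = 1575.91 m
B: √((-835.43)² + (-413.74)²) = √(697943.2849 + 171180.7876) = 932.27 m
C: √((-1861.47)² + (-473.01)²) = √(3465070.5609 + 223738.4601) = 1920.63 m
D: √((-489.73)² + (-377.58)²) = √(239835.4729 + 142566.6564) = 618.39 m
E: √((-731.91)² + (994.33)²) = √(535692.2481 + 988692.1489) = 1234.66 m
F: √((-273.52)² + (165.70)²) = √(74813.1904 + 27456.4900) = 319.80 m
G: √((1003.12)² + (419.08)²) = √(1006249.7344 + 175628.0464) = 1087.14 m
H: √((897.36)² + (-1261.52)²) = √(805254.9696 + 1591432.7104) = 1548.12 m
I: √((542.88)² + (293.18)²) = √(294718.6944 + 85954.5124) = 616.99 m
J: √((-531.77)² + (142.96)²) = √(282779.3329 + 20437.5616) = 550.65 m
K: √((-675.91)² + (-1408.00)²) = √(456854.3281 + 1982464.0000) = 1561.83 m
L: √((-50.08)² + (-636.72)²) = √(2508.0064 + 405412.3584) = 638.69 m
Minimum: F at 319.80 m.

F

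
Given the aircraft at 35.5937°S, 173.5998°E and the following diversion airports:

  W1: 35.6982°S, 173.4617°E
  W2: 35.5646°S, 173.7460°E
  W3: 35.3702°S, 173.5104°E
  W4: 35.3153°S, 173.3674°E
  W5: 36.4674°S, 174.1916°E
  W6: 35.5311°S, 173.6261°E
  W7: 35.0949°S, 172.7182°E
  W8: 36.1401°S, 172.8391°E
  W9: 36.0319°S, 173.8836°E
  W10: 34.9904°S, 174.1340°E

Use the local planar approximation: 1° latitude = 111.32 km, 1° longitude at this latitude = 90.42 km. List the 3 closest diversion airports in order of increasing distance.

W6, W2, W1

Distances from 35.5937°S, 173.5998°E:
W1: √((-0.1045·111.32)² + (-0.1381·90.42)²) = √(135.325293 + 155.925219) = 17.0661 km
W2: √((0.0291·111.32)² + (0.1462·90.42)²) = √(10.493790 + 174.752642) = 13.6105 km
W3: √((0.2235·111.32)² + (-0.0894·90.42)²) = √(619.015395 + 65.343748) = 26.1603 km
W4: √((0.2784·111.32)² + (-0.2324·90.42)²) = √(960.472328 + 441.571721) = 37.4439 km
W5: √((-0.8737·111.32)² + (0.5918·90.42)²) = √(9459.562844 + 2863.379603) = 111.0087 km
W6: √((0.0626·111.32)² + (0.0263·90.42)²) = √(48.561832 + 5.655103) = 7.3632 km
W7: √((0.4988·111.32)² + (-0.8816·90.42)²) = √(3083.182874 + 6354.365160) = 97.1470 km
W8: √((-0.5464·111.32)² + (-0.7607·90.42)²) = √(3699.710794 + 4731.031481) = 91.8191 km
W9: √((-0.4382·111.32)² + (0.2838·90.42)²) = √(2379.529766 + 658.496980) = 55.1183 km
W10: √((0.6033·111.32)² + (0.5342·90.42)²) = √(4510.379098 + 2333.118368) = 82.7254 km
Sorted: W6 (7.3632 km) < W2 (13.6105 km) < W1 (17.0661 km) < W3 (26.1603 km) < W4 (37.4439 km) < …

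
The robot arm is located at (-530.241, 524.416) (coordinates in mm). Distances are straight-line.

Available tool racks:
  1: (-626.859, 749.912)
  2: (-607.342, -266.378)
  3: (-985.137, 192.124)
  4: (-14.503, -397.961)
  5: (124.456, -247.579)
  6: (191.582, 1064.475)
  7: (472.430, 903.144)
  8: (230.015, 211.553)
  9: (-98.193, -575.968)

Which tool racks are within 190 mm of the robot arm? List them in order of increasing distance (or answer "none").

none

Distances from (-530.241, 524.416):
1: 245.323 mm
2: 794.544 mm
3: 563.337 mm
4: 1056.771 mm
5: 1012.227 mm
6: 901.494 mm
7: 1071.813 mm
8: 822.115 mm
9: 1182.163 mm
Threshold 190 mm: none within range.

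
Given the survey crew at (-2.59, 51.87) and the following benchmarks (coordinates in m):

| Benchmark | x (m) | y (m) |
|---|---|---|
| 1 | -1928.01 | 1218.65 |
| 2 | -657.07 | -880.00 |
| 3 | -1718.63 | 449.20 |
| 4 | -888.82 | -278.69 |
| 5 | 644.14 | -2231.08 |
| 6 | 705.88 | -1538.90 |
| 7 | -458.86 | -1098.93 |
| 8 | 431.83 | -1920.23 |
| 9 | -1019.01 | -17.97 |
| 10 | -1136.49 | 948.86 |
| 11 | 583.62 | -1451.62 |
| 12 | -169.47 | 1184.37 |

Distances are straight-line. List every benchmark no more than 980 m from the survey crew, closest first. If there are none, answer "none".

Distances from (-2.59, 51.87):
1: √((-1925.42)² + (1166.78)²) = √(3707242.1764 + 1361375.5684) = 2251.36 m
2: √((-654.48)² + (-931.87)²) = √(428344.0704 + 868381.6969) = 1138.74 m
3: √((-1716.04)² + (397.33)²) = √(2944793.2816 + 157871.1289) = 1761.44 m
4: √((-886.23)² + (-330.56)²) = √(785403.6129 + 109269.9136) = 945.87 m
5: √((646.73)² + (-2282.95)²) = √(418259.6929 + 5211860.7025) = 2372.79 m
6: √((708.47)² + (-1590.77)²) = √(501929.7409 + 2530549.1929) = 1741.40 m
7: √((-456.27)² + (-1150.80)²) = √(208182.3129 + 1324340.6400) = 1237.95 m
8: √((434.42)² + (-1972.10)²) = √(188720.7364 + 3889178.4100) = 2019.38 m
9: √((-1016.42)² + (-69.84)²) = √(1033109.6164 + 4877.6256) = 1018.82 m
10: √((-1133.90)² + (896.99)²) = √(1285729.2100 + 804591.0601) = 1445.79 m
11: √((586.21)² + (-1503.49)²) = √(343642.1641 + 2260482.1801) = 1613.73 m
12: √((-166.88)² + (1132.50)²) = √(27848.9344 + 1282556.2500) = 1144.73 m
Threshold 980 m: 4 (945.87 m) is within range.

4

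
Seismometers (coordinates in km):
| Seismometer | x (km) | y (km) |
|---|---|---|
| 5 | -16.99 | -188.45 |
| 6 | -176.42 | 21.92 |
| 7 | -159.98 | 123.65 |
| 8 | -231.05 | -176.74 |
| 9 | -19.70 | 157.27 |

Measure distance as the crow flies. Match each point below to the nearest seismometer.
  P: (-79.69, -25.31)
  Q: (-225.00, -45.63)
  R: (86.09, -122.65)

P at (-79.69, -25.31):
  5: √((62.70)² + (-163.14)²) = √(3931.2900 + 26614.6596) = 174.77 km
  6: √((-96.73)² + (47.23)²) = √(9356.6929 + 2230.6729) = 107.64 km
  7: √((-80.29)² + (148.96)²) = √(6446.4841 + 22189.0816) = 169.22 km
  8: √((-151.36)² + (-151.43)²) = √(22909.8496 + 22931.0449) = 214.10 km
  9: √((59.99)² + (182.58)²) = √(3598.8001 + 33335.4564) = 192.18 km
  → nearest: 6 (107.64 km)
Q at (-225.00, -45.63):
  5: √((208.01)² + (-142.82)²) = √(43268.1601 + 20397.5524) = 252.32 km
  6: √((48.58)² + (67.55)²) = √(2360.0164 + 4563.0025) = 83.20 km
  7: √((65.02)² + (169.28)²) = √(4227.6004 + 28655.7184) = 181.34 km
  8: √((-6.05)² + (-131.11)²) = √(36.6025 + 17189.8321) = 131.25 km
  9: √((205.30)² + (202.90)²) = √(42148.0900 + 41168.4100) = 288.65 km
  → nearest: 6 (83.20 km)
R at (86.09, -122.65):
  5: √((-103.08)² + (-65.80)²) = √(10625.4864 + 4329.6400) = 122.29 km
  6: √((-262.51)² + (144.57)²) = √(68911.5001 + 20900.4849) = 299.69 km
  7: √((-246.07)² + (246.30)²) = √(60550.4449 + 60663.6900) = 348.16 km
  8: √((-317.14)² + (-54.09)²) = √(100577.7796 + 2925.7281) = 321.72 km
  9: √((-105.79)² + (279.92)²) = √(11191.5241 + 78355.2064) = 299.24 km
  → nearest: 5 (122.29 km)

P→6; Q→6; R→5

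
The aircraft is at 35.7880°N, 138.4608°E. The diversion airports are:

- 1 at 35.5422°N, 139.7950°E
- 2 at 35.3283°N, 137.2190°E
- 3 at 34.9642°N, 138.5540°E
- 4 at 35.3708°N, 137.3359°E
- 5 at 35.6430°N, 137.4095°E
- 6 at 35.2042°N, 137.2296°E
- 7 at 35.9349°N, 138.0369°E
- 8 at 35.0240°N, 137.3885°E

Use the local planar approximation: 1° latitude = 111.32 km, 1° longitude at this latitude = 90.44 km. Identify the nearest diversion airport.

7

Distances from 35.7880°N, 138.4608°E:
1: √((-0.2458·111.32)² + (1.3342·90.44)²) = √(748.703998 + 14560.053809) = 123.7286 km
2: √((-0.4597·111.32)² + (-1.2418·90.44)²) = √(2618.758216 + 12613.174914) = 123.4177 km
3: √((-0.8238·111.32)² + (0.0932·90.44)²) = √(8409.883324 + 71.048176) = 92.0920 km
4: √((-0.4172·111.32)² + (-1.1249·90.44)²) = √(2156.924755 + 10350.204743) = 111.8353 km
5: √((-0.1450·111.32)² + (-1.0513·90.44)²) = √(260.544794 + 9040.125012) = 96.4400 km
6: √((-0.5838·111.32)² + (-1.2312·90.44)²) = √(4223.520210 + 12398.761926) = 128.9274 km
7: √((0.1469·111.32)² + (-0.4239·90.44)²) = √(267.417600 + 1469.765133) = 41.6795 km
8: √((-0.7640·111.32)² + (-1.0723·90.44)²) = √(7233.243950 + 9404.889977) = 128.9889 km
Minimum: 7 at 41.6795 km.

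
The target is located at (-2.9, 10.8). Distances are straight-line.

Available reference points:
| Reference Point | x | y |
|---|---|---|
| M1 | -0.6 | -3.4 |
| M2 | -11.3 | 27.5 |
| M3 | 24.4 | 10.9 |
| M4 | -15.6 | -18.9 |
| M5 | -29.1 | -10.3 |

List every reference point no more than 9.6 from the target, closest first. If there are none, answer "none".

Distances from (-2.9, 10.8):
M1: 14.4
M2: 18.7
M3: 27.3
M4: 32.3
M5: 33.6
Threshold 9.6: none within range.

none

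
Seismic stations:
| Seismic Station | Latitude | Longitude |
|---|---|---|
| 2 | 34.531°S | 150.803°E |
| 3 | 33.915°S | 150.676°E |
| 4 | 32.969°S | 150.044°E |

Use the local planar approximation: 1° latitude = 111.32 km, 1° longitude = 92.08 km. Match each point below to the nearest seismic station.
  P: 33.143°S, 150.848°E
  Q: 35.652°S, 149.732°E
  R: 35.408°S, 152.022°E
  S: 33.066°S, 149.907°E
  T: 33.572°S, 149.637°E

P→4; Q→2; R→2; S→4; T→4

P at 33.143°S, 150.848°E:
  2: √((-1.388·111.32)² + (-0.045·92.08)²) = √(23874.00759 + 17.16942) = 154.568 km
  3: √((-0.772·111.32)² + (-0.172·92.08)²) = √(7385.51860 + 250.83464) = 87.386 km
  4: √((0.174·111.32)² + (-0.804·92.08)²) = √(375.18450 + 5480.78440) = 76.524 km
  → nearest: 4 (76.524 km)
Q at 35.652°S, 149.732°E:
  2: √((1.121·111.32)² + (1.071·92.08)²) = √(15572.47422 + 9725.44681) = 159.053 km
  3: √((1.737·111.32)² + (0.944·92.08)²) = √(37389.18789 + 7555.69833) = 212.002 km
  4: √((2.683·111.32)² + (0.312·92.08)²) = √(89204.70075 + 825.35314) = 300.050 km
  → nearest: 2 (159.053 km)
R at 35.408°S, 152.022°E:
  2: √((0.877·111.32)² + (-1.219·92.08)²) = √(9531.15609 + 12599.05676) = 148.762 km
  3: √((1.493·111.32)² + (-1.346·92.08)²) = √(27622.69262 + 15361.04428) = 207.325 km
  4: √((2.439·111.32)² + (-1.978·92.08)²) = √(73717.39773 + 33172.88138) = 326.941 km
  → nearest: 2 (148.762 km)
S at 33.066°S, 149.907°E:
  2: √((-1.465·111.32)² + (0.896·92.08)²) = √(26596.32582 + 6806.85721) = 182.765 km
  3: √((-0.849·111.32)² + (0.769·92.08)²) = √(8932.26863 + 5013.98812) = 118.094 km
  4: √((0.097·111.32)² + (0.137·92.08)²) = √(116.59767 + 159.13722) = 16.605 km
  → nearest: 4 (16.605 km)
T at 33.572°S, 149.637°E:
  2: √((-0.959·111.32)² + (1.166·92.08)²) = √(11396.81791 + 11527.30335) = 151.407 km
  3: √((-0.343·111.32)² + (1.039·92.08)²) = √(1457.92316 + 9152.96320) = 103.009 km
  4: √((0.603·111.32)² + (0.407·92.08)²) = √(4505.89451 + 1404.49255) = 76.879 km
  → nearest: 4 (76.879 km)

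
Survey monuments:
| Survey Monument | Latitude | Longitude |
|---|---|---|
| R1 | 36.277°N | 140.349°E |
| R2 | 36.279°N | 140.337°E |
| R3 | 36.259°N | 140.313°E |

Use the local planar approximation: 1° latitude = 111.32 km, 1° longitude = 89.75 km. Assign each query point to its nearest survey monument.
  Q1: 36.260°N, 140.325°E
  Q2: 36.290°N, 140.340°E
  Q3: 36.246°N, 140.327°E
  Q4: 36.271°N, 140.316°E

Q1→R3; Q2→R2; Q3→R3; Q4→R3

Q1 at 36.260°N, 140.325°E:
  R1: 2.867 km
  R2: 2.373 km
  R3: 1.083 km
  → nearest: R3 (1.083 km)
Q2 at 36.290°N, 140.340°E:
  R1: 1.657 km
  R2: 1.254 km
  R3: 4.217 km
  → nearest: R2 (1.254 km)
Q3 at 36.246°N, 140.327°E:
  R1: 3.976 km
  R2: 3.782 km
  R3: 1.917 km
  → nearest: R3 (1.917 km)
Q4 at 36.271°N, 140.316°E:
  R1: 3.036 km
  R2: 2.085 km
  R3: 1.363 km
  → nearest: R3 (1.363 km)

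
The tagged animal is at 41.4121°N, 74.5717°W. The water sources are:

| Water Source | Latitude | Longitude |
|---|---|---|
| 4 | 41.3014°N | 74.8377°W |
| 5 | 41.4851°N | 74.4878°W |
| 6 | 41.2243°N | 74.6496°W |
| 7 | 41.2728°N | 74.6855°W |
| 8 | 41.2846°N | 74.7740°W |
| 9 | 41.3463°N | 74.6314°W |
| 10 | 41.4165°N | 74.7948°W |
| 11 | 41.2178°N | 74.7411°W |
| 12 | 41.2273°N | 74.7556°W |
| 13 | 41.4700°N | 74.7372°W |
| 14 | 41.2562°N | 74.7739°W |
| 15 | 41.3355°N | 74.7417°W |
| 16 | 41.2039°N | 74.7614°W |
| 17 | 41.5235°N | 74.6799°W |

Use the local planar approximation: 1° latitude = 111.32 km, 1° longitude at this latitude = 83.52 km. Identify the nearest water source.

9

Distances from 41.4121°N, 74.5717°W:
4: √((-0.1107·111.32)² + (-0.2660·83.52)²) = √(151.859385 + 493.564874) = 25.4052 km
5: √((0.0730·111.32)² + (0.0839·83.52)²) = √(66.037727 + 49.102646) = 10.7303 km
6: √((-0.1878·111.32)² + (-0.0779·83.52)²) = √(437.056488 + 42.330743) = 21.8949 km
7: √((-0.1393·111.32)² + (-0.1138·83.52)²) = √(240.463203 + 90.336965) = 18.1879 km
8: √((-0.1275·111.32)² + (-0.2023·83.52)²) = √(201.449765 + 285.478060) = 22.0664 km
9: √((-0.0658·111.32)² + (-0.0597·83.52)²) = √(53.653515 + 24.861632) = 8.8609 km
10: √((0.0044·111.32)² + (-0.2231·83.52)²) = √(0.239912 + 347.200316) = 18.6397 km
11: √((-0.1943·111.32)² + (-0.1694·83.52)²) = √(467.834232 + 200.174053) = 25.8459 km
12: √((-0.1848·111.32)² + (-0.1839·83.52)²) = √(423.204551 + 235.908957) = 25.6732 km
13: √((0.0579·111.32)² + (-0.1655·83.52)²) = √(41.543542 + 191.063165) = 15.2514 km
14: √((-0.1559·111.32)² + (-0.2022·83.52)²) = √(301.188667 + 285.195897) = 24.2154 km
15: √((-0.0766·111.32)² + (-0.1700·83.52)²) = √(72.711639 + 201.594563) = 16.5622 km
16: √((-0.2082·111.32)² + (-0.1897·83.52)²) = √(537.165171 + 251.024224) = 28.0747 km
17: √((0.1114·111.32)² + (-0.1082·83.52)²) = √(153.785991 + 81.664911) = 15.3444 km
Minimum: 9 at 8.8609 km.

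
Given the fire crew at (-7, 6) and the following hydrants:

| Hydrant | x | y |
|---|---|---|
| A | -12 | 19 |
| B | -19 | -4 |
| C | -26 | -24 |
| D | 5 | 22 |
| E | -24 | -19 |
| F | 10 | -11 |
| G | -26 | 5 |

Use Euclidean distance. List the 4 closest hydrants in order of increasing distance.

A, B, G, D

Distances from (-7, 6):
A: √((-5)² + (13)²) = √(25.000 + 169.000) = 13.9
B: √((-12)² + (-10)²) = √(144.000 + 100.000) = 15.6
C: √((-19)² + (-30)²) = √(361.000 + 900.000) = 35.5
D: √((12)² + (16)²) = √(144.000 + 256.000) = 20.0
E: √((-17)² + (-25)²) = √(289.000 + 625.000) = 30.2
F: √((17)² + (-17)²) = √(289.000 + 289.000) = 24.0
G: √((-19)² + (-1)²) = √(361.000 + 1.000) = 19.0
Sorted: A (13.9) < B (15.6) < G (19.0) < D (20.0) < F (24.0) < E (30.2) < …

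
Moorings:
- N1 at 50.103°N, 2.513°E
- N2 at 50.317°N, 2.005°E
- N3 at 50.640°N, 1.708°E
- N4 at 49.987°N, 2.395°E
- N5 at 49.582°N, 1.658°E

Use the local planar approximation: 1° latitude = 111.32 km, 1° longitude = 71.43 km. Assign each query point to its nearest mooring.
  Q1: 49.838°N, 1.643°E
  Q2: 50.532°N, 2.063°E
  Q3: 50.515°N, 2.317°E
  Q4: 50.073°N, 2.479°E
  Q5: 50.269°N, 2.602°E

Q1 at 49.838°N, 1.643°E:
  N1: √((0.265·111.32)² + (0.870·71.43)²) = √(870.23820 + 3861.88916) = 68.790 km
  N2: √((0.479·111.32)² + (0.362·71.43)²) = √(2843.26554 + 668.61858) = 59.261 km
  N3: √((0.802·111.32)² + (0.065·71.43)²) = √(7970.67556 + 21.55698) = 89.399 km
  N4: √((0.149·111.32)² + (0.752·71.43)²) = √(275.11795 + 2885.33990) = 56.218 km
  N5: √((-0.256·111.32)² + (0.015·71.43)²) = √(812.13144 + 1.14801) = 28.518 km
  → nearest: N5 (28.518 km)
Q2 at 50.532°N, 2.063°E:
  N1: √((-0.429·111.32)² + (0.450·71.43)²) = √(2280.66228 + 1033.20459) = 57.566 km
  N2: √((-0.215·111.32)² + (-0.058·71.43)²) = √(572.82678 + 17.16395) = 24.290 km
  N3: √((0.108·111.32)² + (-0.355·71.43)²) = √(144.54195 + 643.01041) = 28.063 km
  N4: √((-0.545·111.32)² + (0.332·71.43)²) = √(3680.77610 + 562.38984) = 65.140 km
  N5: √((-0.950·111.32)² + (-0.405·71.43)²) = √(11183.90852 + 836.89572) = 109.639 km
  → nearest: N2 (24.290 km)
Q3 at 50.515°N, 2.317°E:
  N1: √((-0.412·111.32)² + (0.196·71.43)²) = √(2103.49182 + 196.00784) = 47.953 km
  N2: √((-0.198·111.32)² + (-0.312·71.43)²) = √(485.82155 + 496.67293) = 31.345 km
  N3: √((0.125·111.32)² + (-0.609·71.43)²) = √(193.62722 + 1892.32569) = 45.672 km
  N4: √((-0.528·111.32)² + (0.078·71.43)²) = √(3454.73103 + 31.04206) = 59.040 km
  N5: √((-0.933·111.32)² + (-0.659·71.43)²) = √(10787.22365 + 2215.80802) = 114.031 km
  → nearest: N2 (31.345 km)
Q4 at 50.073°N, 2.479°E:
  N1: √((0.030·111.32)² + (0.034·71.43)²) = √(11.15293 + 5.89820) = 4.129 km
  N2: √((0.244·111.32)² + (-0.474·71.43)²) = √(737.77859 + 1146.35198) = 43.407 km
  N3: √((0.567·111.32)² + (-0.771·71.43)²) = √(3983.93747 + 3032.98356) = 83.767 km
  N4: √((-0.086·111.32)² + (-0.084·71.43)²) = √(91.65229 + 36.00144) = 11.298 km
  N5: √((-0.491·111.32)² + (-0.821·71.43)²) = √(2987.51008 + 3439.12225) = 80.166 km
  → nearest: N1 (4.129 km)
Q5 at 50.269°N, 2.602°E:
  N1: √((-0.166·111.32)² + (-0.089·71.43)²) = √(341.47788 + 40.41488) = 19.542 km
  N2: √((0.048·111.32)² + (-0.597·71.43)²) = √(28.55150 + 1818.48600) = 42.977 km
  N3: √((0.371·111.32)² + (-0.894·71.43)²) = √(1705.66687 + 4077.89780) = 76.050 km
  N4: √((-0.282·111.32)² + (-0.207·71.43)²) = √(985.47273 + 218.62609) = 34.700 km
  N5: √((-0.687·111.32)² + (-0.944·71.43)²) = √(5848.70706 + 4546.79411) = 101.958 km
  → nearest: N1 (19.542 km)

Q1→N5; Q2→N2; Q3→N2; Q4→N1; Q5→N1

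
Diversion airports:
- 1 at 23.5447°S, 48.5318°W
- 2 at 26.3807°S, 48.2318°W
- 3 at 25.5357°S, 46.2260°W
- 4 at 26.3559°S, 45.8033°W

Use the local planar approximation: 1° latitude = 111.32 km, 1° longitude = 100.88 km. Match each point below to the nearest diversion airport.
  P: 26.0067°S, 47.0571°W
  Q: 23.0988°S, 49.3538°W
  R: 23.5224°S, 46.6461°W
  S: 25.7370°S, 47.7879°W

P at 26.0067°S, 47.0571°W:
  1: 311.8431 km
  2: 125.6045 km
  3: 98.8861 km
  4: 132.3221 km
  → nearest: 3 (98.8861 km)
Q at 23.0988°S, 49.3538°W:
  1: 96.6446 km
  2: 382.4729 km
  3: 416.1145 km
  4: 509.6601 km
  → nearest: 1 (96.6446 km)
R at 23.5224°S, 46.6461°W:
  1: 190.2456 km
  2: 356.1337 km
  3: 228.0922 km
  4: 326.6830 km
  → nearest: 1 (190.2456 km)
S at 25.7370°S, 47.7879°W:
  1: 255.3244 km
  2: 84.4984 km
  3: 159.1500 km
  4: 211.7292 km
  → nearest: 2 (84.4984 km)

P→3; Q→1; R→1; S→2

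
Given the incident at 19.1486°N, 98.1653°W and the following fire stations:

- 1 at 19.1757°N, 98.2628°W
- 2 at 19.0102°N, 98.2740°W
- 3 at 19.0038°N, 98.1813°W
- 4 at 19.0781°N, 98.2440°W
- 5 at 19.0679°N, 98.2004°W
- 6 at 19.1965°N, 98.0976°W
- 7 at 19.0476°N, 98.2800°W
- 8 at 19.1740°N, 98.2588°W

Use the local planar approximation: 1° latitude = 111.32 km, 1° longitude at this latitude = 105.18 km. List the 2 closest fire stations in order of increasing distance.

Distances from 19.1486°N, 98.1653°W:
1: √((0.0271·111.32)² + (-0.0975·105.18)²) = √(9.100913 + 105.166051) = 10.6896 km
2: √((-0.1384·111.32)² + (-0.1087·105.18)²) = √(237.366035 + 130.714998) = 19.1854 km
3: √((-0.1448·111.32)² + (-0.0160·105.18)²) = √(259.826545 + 2.832085) = 16.2067 km
4: √((-0.0705·111.32)² + (-0.0787·105.18)²) = √(61.592046 + 68.519754) = 11.4067 km
5: √((-0.0807·111.32)² + (-0.0351·105.18)²) = √(80.703703 + 13.629520) = 9.7125 km
6: √((0.0479·111.32)² + (0.0677·105.18)²) = √(28.432655 + 50.704169) = 8.8959 km
7: √((-0.1010·111.32)² + (-0.1147·105.18)²) = √(126.412245 + 145.543619) = 16.4911 km
8: √((0.0254·111.32)² + (-0.0935·105.18)²) = √(7.994915 + 96.714047) = 10.2327 km
Sorted: 6 (8.8959 km) < 5 (9.7125 km) < 8 (10.2327 km) < 1 (10.6896 km) < …

6, 5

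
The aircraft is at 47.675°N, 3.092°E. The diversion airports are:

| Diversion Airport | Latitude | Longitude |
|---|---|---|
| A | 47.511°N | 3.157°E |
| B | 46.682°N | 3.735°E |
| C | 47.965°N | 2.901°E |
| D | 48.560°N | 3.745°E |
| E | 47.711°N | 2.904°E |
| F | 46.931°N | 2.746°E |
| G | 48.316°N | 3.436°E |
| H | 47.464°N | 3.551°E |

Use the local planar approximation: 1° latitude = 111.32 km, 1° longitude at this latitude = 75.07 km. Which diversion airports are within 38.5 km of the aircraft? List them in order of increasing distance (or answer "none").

E, A, C

Distances from 47.675°N, 3.092°E:
A: 18.897 km
B: 120.620 km
C: 35.324 km
D: 110.040 km
E: 14.671 km
F: 86.800 km
G: 75.885 km
H: 41.701 km
Threshold 38.5 km: E (14.671 km), A (18.897 km), C (35.324 km) are within range.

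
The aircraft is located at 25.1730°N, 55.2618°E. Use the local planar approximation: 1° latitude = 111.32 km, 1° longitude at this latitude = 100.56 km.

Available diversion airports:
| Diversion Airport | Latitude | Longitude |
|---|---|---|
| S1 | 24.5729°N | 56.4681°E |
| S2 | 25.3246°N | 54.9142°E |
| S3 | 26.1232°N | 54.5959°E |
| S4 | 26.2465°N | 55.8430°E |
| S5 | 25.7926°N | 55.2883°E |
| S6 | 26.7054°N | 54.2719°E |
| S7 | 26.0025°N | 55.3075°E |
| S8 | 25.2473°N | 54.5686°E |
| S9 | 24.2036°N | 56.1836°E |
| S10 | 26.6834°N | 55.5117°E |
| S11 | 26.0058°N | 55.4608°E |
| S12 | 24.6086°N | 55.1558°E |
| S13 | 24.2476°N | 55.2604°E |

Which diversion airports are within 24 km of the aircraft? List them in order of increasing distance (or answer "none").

Distances from 25.1730°N, 55.2618°E:
S1: 138.4835 km
S2: 38.8153 km
S3: 125.1904 km
S4: 133.0286 km
S5: 69.0253 km
S6: 197.5068 km
S7: 92.4542 km
S8: 70.1972 km
S9: 142.2601 km
S10: 170.0053 km
S11: 94.8425 km
S12: 63.7268 km
S13: 103.0156 km
Threshold 24 km: none within range.

none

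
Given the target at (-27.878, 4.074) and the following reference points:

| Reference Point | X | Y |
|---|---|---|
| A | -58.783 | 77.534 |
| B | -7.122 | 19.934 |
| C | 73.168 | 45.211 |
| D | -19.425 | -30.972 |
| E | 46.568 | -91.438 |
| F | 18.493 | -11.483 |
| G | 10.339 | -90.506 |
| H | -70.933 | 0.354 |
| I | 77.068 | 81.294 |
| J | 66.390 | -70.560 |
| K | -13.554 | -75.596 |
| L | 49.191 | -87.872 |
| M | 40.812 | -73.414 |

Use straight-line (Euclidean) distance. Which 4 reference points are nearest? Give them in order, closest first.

Distances from (-27.878, 4.074):
A: 79.696
B: 26.122
C: 109.099
D: 36.051
E: 121.098
F: 48.911
G: 102.009
H: 43.215
I: 130.294
J: 120.236
K: 80.947
L: 119.974
M: 103.551
Sorted: B (26.122) < D (36.051) < H (43.215) < F (48.911) < A (79.696) < K (80.947) < …

B, D, H, F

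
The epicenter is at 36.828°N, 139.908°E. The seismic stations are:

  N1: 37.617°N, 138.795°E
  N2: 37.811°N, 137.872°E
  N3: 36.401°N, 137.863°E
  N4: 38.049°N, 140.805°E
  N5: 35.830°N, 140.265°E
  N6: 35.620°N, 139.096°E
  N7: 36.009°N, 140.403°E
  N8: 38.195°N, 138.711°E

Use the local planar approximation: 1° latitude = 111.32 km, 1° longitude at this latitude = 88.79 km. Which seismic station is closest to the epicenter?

Distances from 36.828°N, 139.908°E:
N1: √((0.789·111.32)² + (-1.113·88.79)²) = √(7714.36888 + 9766.03869) = 132.213 km
N2: √((0.983·111.32)² + (-2.036·88.79)²) = √(11974.39089 + 32680.12126) = 211.316 km
N3: √((-0.427·111.32)² + (-2.045·88.79)²) = √(2259.44693 + 32969.68036) = 187.694 km
N4: √((1.221·111.32)² + (0.897·88.79)²) = √(18474.71397 + 6343.26709) = 157.537 km
N5: √((-0.998·111.32)² + (0.357·88.79)²) = √(12342.62340 + 1004.76511) = 115.531 km
N6: √((-1.208·111.32)² + (-0.812·88.79)²) = √(18083.40729 + 5198.04662) = 152.583 km
N7: √((-0.819·111.32)² + (0.495·88.79)²) = √(8312.16583 + 1931.69480) = 101.212 km
N8: √((1.367·111.32)² + (-1.197·88.79)²) = √(23157.06019 + 11295.78488) = 185.615 km
Minimum: N7 at 101.212 km.

N7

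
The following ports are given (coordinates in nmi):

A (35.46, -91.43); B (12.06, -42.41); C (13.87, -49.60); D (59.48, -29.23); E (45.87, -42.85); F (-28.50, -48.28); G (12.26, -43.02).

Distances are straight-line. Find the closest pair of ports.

Pairwise distances:
B–G: 0.64 nmi
C–G: 6.77 nmi
B–C: 7.41 nmi
D–E: 19.25 nmi
C–E: 32.70 nmi
E–G: 33.61 nmi
B–E: 33.81 nmi
B–F: 40.98 nmi
F–G: 41.10 nmi
C–F: 42.39 nmi
A–C: 47.07 nmi
D–G: 49.19 nmi
B–D: 49.22 nmi
A–E: 49.68 nmi
C–D: 49.95 nmi
A–G: 53.68 nmi
A–B: 54.32 nmi
A–D: 66.68 nmi
E–F: 74.57 nmi
A–F: 77.15 nmi
D–F: 90.02 nmi
Closest pair: B–G at 0.64 nmi.

B and G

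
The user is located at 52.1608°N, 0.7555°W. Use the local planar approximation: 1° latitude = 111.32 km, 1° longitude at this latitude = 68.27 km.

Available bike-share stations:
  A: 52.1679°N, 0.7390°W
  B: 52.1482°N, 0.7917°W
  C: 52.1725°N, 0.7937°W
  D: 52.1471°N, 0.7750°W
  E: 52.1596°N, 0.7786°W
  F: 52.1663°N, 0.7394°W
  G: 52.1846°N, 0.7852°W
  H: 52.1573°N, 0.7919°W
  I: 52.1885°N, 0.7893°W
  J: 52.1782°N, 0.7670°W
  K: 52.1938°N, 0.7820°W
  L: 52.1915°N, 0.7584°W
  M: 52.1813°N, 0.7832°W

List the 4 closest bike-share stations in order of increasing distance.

F, A, E, D

Distances from 52.1608°N, 0.7555°W:
A: √((0.0071·111.32)² + (0.0165·68.27)²) = √(0.624688 + 1.268901) = 1.3761 km
B: √((-0.0126·111.32)² + (-0.0362·68.27)²) = √(1.967377 + 6.107689) = 2.8417 km
C: √((0.0117·111.32)² + (-0.0382·68.27)²) = √(1.696360 + 6.801215) = 2.9151 km
D: √((-0.0137·111.32)² + (-0.0195·68.27)²) = √(2.325881 + 1.772267) = 2.0244 km
E: √((-0.0012·111.32)² + (-0.0231·68.27)²) = √(0.017845 + 2.487046) = 1.5827 km
F: √((0.0055·111.32)² + (0.0161·68.27)²) = √(0.374862 + 1.208124) = 1.2582 km
G: √((0.0238·111.32)² + (-0.0297·68.27)²) = √(7.019405 + 4.111239) = 3.3363 km
H: √((-0.0035·111.32)² + (-0.0364·68.27)²) = √(0.151804 + 6.175364) = 2.5154 km
I: √((0.0277·111.32)² + (-0.0338·68.27)²) = √(9.508367 + 5.324676) = 3.8514 km
J: √((0.0174·111.32)² + (-0.0115·68.27)²) = √(3.751845 + 0.616390) = 2.0900 km
K: √((0.0330·111.32)² + (-0.0265·68.27)²) = √(13.495043 + 3.273042) = 4.0949 km
L: √((0.0307·111.32)² + (-0.0029·68.27)²) = √(11.679470 + 0.039197) = 3.4233 km
M: √((0.0205·111.32)² + (-0.0277·68.27)²) = √(5.207798 + 3.576180) = 2.9638 km
Sorted: F (1.2582 km) < A (1.3761 km) < E (1.5827 km) < D (2.0244 km) < J (2.0900 km) < H (2.5154 km) < …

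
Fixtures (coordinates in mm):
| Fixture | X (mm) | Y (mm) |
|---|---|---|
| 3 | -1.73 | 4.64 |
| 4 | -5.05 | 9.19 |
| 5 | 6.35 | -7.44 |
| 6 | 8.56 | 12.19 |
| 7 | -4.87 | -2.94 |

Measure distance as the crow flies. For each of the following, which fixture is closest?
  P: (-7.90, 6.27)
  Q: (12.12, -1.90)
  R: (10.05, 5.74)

P→4; Q→5; R→6

P at (-7.90, 6.27):
  3: 6.38 mm
  4: 4.08 mm
  5: 19.77 mm
  6: 17.49 mm
  7: 9.70 mm
  → nearest: 4 (4.08 mm)
Q at (12.12, -1.90):
  3: 15.32 mm
  4: 20.44 mm
  5: 8.00 mm
  6: 14.53 mm
  7: 17.02 mm
  → nearest: 5 (8.00 mm)
R at (10.05, 5.74):
  3: 11.83 mm
  4: 15.49 mm
  5: 13.69 mm
  6: 6.62 mm
  7: 17.26 mm
  → nearest: 6 (6.62 mm)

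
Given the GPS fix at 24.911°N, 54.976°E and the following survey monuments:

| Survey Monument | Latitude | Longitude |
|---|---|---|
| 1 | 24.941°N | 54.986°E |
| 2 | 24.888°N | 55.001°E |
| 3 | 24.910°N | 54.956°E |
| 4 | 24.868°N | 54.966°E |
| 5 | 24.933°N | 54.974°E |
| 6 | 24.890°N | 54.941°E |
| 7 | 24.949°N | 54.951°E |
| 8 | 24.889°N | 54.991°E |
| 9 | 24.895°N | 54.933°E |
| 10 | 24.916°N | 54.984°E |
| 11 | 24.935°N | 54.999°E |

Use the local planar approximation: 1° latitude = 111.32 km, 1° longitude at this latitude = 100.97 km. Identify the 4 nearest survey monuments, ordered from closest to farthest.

Distances from 24.911°N, 54.976°E:
1: 3.489 km
2: 3.595 km
3: 2.022 km
4: 4.892 km
5: 2.457 km
6: 4.237 km
7: 4.926 km
8: 2.880 km
9: 4.693 km
10: 0.981 km
11: 3.540 km
Sorted: 10 (0.981 km) < 3 (2.022 km) < 5 (2.457 km) < 8 (2.880 km) < 1 (3.489 km) < 11 (3.540 km) < …

10, 3, 5, 8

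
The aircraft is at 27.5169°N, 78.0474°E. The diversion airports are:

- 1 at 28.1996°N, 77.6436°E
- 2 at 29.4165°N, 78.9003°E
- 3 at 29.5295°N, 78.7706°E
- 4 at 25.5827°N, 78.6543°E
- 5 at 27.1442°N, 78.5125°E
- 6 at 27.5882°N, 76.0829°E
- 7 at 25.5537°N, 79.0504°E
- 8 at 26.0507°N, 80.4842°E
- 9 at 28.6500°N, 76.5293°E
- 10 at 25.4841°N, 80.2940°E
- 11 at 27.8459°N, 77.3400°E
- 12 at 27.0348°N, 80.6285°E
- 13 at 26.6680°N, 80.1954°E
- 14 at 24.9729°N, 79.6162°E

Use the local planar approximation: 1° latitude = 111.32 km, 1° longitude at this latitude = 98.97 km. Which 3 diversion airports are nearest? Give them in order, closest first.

5, 11, 1

Distances from 27.5169°N, 78.0474°E:
1: √((0.6827·111.32)² + (-0.4038·98.97)²) = √(5775.720931 + 1597.128170) = 85.8653 km
2: √((1.8996·111.32)² + (0.8529·98.97)²) = √(44716.799990 + 7125.303527) = 227.6886 km
3: √((2.0126·111.32)² + (0.7232·98.97)²) = √(50195.100953 + 5122.995513) = 235.1980 km
4: √((-1.9342·111.32)² + (0.6069·98.97)²) = √(46360.611236 + 3607.791371) = 223.5361 km
5: √((-0.3727·111.32)² + (0.4651·98.97)²) = √(1721.334134 + 2118.848082) = 61.9692 km
6: √((0.0713·111.32)² + (-1.9645·98.97)²) = √(62.997810 + 37801.689178) = 194.5885 km
7: √((-1.9632·111.32)² + (1.0030·98.97)²) = √(47761.228174 + 9853.919421) = 240.0316 km
8: √((-1.4662·111.32)² + (2.4368·98.97)²) = √(26639.914440 + 58163.015205) = 291.2094 km
9: √((1.1331·111.32)² + (-1.5181·98.97)²) = √(15910.465069 + 22573.967792) = 196.1745 km
10: √((-2.0328·111.32)² + (2.2466·98.97)²) = √(51207.750645 + 49437.744605) = 317.2467 km
11: √((0.3290·111.32)² + (-0.7074·98.97)²) = √(1341.337886 + 4901.593049) = 79.0122 km
12: √((-0.4821·111.32)² + (2.5811·98.97)²) = √(2880.186817 + 65255.451992) = 261.0280 km
13: √((-0.8489·111.32)² + (2.1480·98.97)²) = √(8930.164572 + 45193.470667) = 232.6449 km
14: √((-2.5440·111.32)² + (1.5688·98.97)²) = √(80201.152516 + 24106.951928) = 322.9677 km
Sorted: 5 (61.9692 km) < 11 (79.0122 km) < 1 (85.8653 km) < 6 (194.5885 km) < 9 (196.1745 km) < …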